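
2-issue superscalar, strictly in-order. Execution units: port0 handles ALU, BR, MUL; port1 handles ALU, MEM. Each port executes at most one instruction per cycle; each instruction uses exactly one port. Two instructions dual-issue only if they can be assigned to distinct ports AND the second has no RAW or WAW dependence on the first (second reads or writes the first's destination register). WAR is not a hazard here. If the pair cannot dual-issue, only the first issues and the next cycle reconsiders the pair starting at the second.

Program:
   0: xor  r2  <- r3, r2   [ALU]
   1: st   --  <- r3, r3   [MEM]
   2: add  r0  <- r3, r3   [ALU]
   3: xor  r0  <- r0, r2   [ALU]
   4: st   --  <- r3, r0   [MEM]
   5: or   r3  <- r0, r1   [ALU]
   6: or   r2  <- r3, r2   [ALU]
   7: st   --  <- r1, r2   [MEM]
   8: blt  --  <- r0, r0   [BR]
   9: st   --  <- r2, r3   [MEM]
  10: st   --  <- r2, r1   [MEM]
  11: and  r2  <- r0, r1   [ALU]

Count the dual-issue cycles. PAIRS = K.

PAIRS = 4

0. xor/st @i0&i1  | 2-wide
1. add @i2  | RAW+WAW r0
2. xor @i3  | RAW r0
3. st/or @i4&i5  | 2-wide
4. or @i6  | RAW r2
5. st/blt @i7&i8  | 2-wide
6. st @i9  | no-port MEM/MEM
7. st/and @i10&i11  | 2-wide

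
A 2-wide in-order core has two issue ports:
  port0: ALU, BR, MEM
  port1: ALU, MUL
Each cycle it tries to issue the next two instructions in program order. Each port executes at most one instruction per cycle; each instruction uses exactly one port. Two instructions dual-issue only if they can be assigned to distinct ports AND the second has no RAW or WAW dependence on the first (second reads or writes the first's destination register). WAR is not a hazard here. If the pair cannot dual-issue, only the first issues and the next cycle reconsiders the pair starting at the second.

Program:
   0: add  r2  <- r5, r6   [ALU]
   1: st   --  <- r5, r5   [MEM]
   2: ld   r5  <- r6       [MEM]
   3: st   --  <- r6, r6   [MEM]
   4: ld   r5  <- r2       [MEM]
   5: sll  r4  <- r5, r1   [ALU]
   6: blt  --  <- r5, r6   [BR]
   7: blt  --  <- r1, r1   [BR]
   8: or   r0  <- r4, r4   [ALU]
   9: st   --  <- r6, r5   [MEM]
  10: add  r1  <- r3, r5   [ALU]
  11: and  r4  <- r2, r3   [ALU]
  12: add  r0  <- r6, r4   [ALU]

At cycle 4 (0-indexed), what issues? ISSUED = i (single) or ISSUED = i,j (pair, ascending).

ISSUED = 5,6

#0 head=0: add.ALU+st.MEM i0,i1 2-wide
#1 head=2: ld.MEM i2 no-port MEM/MEM
#2 head=3: st.MEM i3 no-port MEM/MEM
#3 head=4: ld.MEM i4 RAW r5
#4 head=5: sll.ALU+blt.BR i5,i6 2-wide
#5 head=7: blt.BR+or.ALU i7,i8 2-wide
#6 head=9: st.MEM+add.ALU i9,i10 2-wide
#7 head=11: and.ALU i11 RAW r4
#8 head=12: add.ALU i12 tail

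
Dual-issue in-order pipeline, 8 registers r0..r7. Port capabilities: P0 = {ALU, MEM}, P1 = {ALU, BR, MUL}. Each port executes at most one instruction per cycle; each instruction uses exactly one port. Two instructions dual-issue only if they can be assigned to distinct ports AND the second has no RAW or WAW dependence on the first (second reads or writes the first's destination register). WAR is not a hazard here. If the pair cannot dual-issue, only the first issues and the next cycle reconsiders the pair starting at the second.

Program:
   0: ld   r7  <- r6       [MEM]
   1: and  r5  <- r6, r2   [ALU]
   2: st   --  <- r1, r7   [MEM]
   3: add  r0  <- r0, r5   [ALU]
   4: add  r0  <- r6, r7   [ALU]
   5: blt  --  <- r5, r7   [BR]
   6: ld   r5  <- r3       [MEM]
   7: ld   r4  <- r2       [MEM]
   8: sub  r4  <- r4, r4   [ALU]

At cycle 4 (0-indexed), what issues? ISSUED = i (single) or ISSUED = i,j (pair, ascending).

#0 head=0: ld.MEM/and.ALU i0&i1 2-wide
#1 head=2: st.MEM/add.ALU i2&i3 2-wide
#2 head=4: add.ALU/blt.BR i4&i5 2-wide
#3 head=6: ld.MEM i6 no-port MEM/MEM
#4 head=7: ld.MEM i7 RAW+WAW r4
#5 head=8: sub.ALU i8 tail

ISSUED = 7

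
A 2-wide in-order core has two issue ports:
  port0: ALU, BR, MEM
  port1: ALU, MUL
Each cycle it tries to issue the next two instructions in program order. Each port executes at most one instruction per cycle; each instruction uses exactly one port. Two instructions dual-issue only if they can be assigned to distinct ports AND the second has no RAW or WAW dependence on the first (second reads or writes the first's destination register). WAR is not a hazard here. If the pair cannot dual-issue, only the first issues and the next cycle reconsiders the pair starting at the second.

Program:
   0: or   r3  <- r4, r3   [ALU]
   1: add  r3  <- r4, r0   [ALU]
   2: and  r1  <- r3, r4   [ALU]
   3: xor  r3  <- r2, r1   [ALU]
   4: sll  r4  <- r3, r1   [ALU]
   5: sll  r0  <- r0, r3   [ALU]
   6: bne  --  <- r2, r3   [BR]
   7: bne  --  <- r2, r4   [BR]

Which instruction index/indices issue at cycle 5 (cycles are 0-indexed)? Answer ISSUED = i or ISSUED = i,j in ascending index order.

[0] i0  or.ALU  -- WAW r3
[1] i1  add.ALU  -- RAW r3
[2] i2  and.ALU  -- RAW r1
[3] i3  xor.ALU  -- RAW r3
[4] i4+i5  sll.ALU/sll.ALU  -- pair
[5] i6  bne.BR  -- no-port BR/BR
[6] i7  bne.BR  -- tail

ISSUED = 6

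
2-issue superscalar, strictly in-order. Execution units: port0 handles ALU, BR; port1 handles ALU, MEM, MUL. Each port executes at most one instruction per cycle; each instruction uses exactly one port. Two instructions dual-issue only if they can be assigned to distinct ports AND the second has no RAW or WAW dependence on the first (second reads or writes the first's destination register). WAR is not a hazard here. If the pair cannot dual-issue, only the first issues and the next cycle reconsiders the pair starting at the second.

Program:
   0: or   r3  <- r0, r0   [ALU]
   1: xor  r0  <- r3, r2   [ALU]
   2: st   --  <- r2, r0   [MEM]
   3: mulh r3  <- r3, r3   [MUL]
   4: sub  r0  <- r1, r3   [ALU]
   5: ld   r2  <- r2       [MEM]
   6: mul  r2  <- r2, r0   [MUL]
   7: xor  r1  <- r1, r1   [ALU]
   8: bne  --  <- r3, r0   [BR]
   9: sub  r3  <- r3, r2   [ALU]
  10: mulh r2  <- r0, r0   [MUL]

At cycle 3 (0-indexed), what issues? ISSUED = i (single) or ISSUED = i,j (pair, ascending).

ISSUED = 3

[0] i0  or  -- RAW r3
[1] i1  xor  -- RAW r0
[2] i2  st  -- no-port MEM/MUL
[3] i3  mulh  -- RAW r3
[4] i4/i5  sub ld  -- 2-wide
[5] i6/i7  mul xor  -- 2-wide
[6] i8/i9  bne sub  -- 2-wide
[7] i10  mulh  -- tail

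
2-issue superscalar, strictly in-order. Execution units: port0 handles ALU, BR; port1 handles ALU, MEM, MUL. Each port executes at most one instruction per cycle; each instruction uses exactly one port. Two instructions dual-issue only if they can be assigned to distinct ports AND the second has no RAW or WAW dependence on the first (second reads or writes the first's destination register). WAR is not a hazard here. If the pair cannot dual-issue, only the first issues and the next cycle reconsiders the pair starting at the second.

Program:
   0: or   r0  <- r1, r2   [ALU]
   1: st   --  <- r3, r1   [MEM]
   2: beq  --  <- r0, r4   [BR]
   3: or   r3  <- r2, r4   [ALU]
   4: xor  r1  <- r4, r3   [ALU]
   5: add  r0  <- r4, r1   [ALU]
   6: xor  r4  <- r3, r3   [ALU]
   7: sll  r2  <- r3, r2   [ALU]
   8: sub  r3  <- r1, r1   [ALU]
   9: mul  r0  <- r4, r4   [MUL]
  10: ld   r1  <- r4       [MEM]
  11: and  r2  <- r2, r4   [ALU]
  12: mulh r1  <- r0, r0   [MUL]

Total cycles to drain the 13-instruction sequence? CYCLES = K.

c0: i0+i1 or+st  2-wide
c1: i2+i3 beq+or  2-wide
c2: i4 xor  RAW r1
c3: i5+i6 add+xor  2-wide
c4: i7+i8 sll+sub  2-wide
c5: i9 mul  no-port MUL/MEM
c6: i10+i11 ld+and  2-wide
c7: i12 mulh  tail

CYCLES = 8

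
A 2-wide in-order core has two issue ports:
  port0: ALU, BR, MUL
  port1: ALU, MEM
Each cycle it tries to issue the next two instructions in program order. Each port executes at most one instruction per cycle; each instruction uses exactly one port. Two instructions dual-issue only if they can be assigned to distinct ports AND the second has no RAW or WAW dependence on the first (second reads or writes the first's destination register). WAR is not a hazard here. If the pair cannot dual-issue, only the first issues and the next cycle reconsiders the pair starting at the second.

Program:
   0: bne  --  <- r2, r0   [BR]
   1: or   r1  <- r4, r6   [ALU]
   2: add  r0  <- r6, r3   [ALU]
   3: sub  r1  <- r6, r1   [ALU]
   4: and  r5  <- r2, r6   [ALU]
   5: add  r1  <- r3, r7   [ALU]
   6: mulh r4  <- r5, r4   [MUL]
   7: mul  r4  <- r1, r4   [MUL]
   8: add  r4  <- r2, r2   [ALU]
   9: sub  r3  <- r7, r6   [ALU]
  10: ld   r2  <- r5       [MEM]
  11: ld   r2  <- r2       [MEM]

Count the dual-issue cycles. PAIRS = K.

PAIRS = 4

#0 head=0: bne;or i0+i1 2-wide
#1 head=2: add;sub i2+i3 2-wide
#2 head=4: and;add i4+i5 2-wide
#3 head=6: mulh i6 no-port MUL/MUL
#4 head=7: mul i7 WAW r4
#5 head=8: add;sub i8+i9 2-wide
#6 head=10: ld i10 no-port MEM/MEM
#7 head=11: ld i11 tail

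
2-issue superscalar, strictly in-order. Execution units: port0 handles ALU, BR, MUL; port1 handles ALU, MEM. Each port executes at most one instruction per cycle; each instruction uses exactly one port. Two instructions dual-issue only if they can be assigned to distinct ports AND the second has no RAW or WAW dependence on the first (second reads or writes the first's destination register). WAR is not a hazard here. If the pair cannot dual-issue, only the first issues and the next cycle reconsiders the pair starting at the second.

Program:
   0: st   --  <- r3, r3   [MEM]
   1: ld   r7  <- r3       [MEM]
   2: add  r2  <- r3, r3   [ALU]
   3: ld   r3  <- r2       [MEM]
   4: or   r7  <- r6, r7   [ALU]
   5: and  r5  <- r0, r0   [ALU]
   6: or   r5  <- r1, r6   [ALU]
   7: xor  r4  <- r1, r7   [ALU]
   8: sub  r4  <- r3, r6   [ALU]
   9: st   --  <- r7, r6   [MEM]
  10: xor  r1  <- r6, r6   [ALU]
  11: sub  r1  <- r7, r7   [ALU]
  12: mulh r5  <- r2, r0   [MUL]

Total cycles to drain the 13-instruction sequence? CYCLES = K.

[0] i0  st  -- no-port MEM/MEM
[1] i1,i2  ld;add  -- 2-wide
[2] i3,i4  ld;or  -- 2-wide
[3] i5  and  -- WAW r5
[4] i6,i7  or;xor  -- 2-wide
[5] i8,i9  sub;st  -- 2-wide
[6] i10  xor  -- WAW r1
[7] i11,i12  sub;mulh  -- 2-wide

CYCLES = 8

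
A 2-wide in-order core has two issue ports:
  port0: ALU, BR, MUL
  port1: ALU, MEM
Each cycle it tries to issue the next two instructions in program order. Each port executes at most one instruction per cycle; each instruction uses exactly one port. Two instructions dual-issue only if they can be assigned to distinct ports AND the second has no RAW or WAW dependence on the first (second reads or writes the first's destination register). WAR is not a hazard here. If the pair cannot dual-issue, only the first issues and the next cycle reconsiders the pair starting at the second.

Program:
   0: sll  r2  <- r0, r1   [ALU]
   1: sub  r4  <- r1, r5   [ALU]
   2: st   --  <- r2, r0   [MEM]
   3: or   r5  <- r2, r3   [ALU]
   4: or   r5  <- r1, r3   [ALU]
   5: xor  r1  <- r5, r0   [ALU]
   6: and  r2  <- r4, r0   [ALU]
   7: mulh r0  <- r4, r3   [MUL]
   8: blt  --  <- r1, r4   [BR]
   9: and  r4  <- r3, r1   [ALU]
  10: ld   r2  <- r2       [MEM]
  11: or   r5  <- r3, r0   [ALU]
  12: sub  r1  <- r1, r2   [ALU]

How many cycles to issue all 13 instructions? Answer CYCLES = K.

CYCLES = 8

c0: i0+i1 sll.ALU sub.ALU  2-wide
c1: i2+i3 st.MEM or.ALU  2-wide
c2: i4 or.ALU  RAW r5
c3: i5+i6 xor.ALU and.ALU  2-wide
c4: i7 mulh.MUL  no-port MUL/BR
c5: i8+i9 blt.BR and.ALU  2-wide
c6: i10+i11 ld.MEM or.ALU  2-wide
c7: i12 sub.ALU  tail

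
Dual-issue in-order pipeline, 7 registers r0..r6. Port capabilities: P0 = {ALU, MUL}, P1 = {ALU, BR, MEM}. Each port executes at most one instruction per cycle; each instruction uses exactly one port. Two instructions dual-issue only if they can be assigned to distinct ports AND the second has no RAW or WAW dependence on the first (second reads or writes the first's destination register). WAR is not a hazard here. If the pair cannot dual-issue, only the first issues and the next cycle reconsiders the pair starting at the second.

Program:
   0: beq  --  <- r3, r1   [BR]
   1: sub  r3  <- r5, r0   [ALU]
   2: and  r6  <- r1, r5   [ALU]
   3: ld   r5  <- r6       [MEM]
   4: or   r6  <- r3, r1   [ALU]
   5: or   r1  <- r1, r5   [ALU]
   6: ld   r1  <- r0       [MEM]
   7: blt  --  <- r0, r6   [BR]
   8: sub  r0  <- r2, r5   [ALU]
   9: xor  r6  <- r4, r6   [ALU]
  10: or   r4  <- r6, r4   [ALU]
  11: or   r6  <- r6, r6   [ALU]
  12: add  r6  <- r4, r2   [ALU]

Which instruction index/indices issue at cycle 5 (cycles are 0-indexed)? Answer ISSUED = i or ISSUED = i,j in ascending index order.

ISSUED = 7,8

[0] i0&i1  beq/sub  -- dual
[1] i2  and  -- RAW r6
[2] i3&i4  ld/or  -- dual
[3] i5  or  -- WAW r1
[4] i6  ld  -- no-port MEM/BR
[5] i7&i8  blt/sub  -- dual
[6] i9  xor  -- RAW r6
[7] i10&i11  or/or  -- dual
[8] i12  add  -- tail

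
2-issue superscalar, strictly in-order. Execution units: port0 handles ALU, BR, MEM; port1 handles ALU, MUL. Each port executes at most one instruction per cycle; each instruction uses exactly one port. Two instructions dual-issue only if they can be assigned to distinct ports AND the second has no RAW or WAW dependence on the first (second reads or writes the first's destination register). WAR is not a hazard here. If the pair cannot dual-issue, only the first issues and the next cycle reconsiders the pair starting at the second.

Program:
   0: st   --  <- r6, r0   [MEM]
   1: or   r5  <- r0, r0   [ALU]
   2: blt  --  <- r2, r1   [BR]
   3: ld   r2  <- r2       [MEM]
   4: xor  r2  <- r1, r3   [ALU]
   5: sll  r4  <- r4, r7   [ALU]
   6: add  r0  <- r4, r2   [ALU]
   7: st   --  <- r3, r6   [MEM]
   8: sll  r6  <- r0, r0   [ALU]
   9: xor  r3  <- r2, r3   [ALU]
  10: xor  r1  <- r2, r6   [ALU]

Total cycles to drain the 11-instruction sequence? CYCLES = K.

CYCLES = 7

t=0 i0+i1:st.MEM or.ALU ; pair
t=1 i2:blt.BR ; no-port BR/MEM
t=2 i3:ld.MEM ; WAW r2
t=3 i4+i5:xor.ALU sll.ALU ; pair
t=4 i6+i7:add.ALU st.MEM ; pair
t=5 i8+i9:sll.ALU xor.ALU ; pair
t=6 i10:xor.ALU ; tail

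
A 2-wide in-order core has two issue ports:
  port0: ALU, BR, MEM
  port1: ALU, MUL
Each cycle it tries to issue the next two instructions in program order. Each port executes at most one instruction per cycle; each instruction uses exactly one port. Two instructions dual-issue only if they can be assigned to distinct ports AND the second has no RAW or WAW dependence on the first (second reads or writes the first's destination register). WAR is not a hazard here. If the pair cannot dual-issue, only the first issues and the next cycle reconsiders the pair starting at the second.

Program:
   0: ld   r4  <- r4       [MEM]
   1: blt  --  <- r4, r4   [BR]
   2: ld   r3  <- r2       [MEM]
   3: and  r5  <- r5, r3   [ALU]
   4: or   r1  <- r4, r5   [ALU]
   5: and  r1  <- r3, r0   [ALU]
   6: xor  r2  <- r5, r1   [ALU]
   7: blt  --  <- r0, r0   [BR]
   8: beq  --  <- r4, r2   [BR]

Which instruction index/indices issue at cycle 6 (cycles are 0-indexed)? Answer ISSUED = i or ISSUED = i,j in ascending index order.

ISSUED = 6,7

0. ld @i0  | no-port MEM/BR
1. blt @i1  | no-port BR/MEM
2. ld @i2  | RAW r3
3. and @i3  | RAW r5
4. or @i4  | WAW r1
5. and @i5  | RAW r1
6. xor blt @i6+i7  | dual
7. beq @i8  | tail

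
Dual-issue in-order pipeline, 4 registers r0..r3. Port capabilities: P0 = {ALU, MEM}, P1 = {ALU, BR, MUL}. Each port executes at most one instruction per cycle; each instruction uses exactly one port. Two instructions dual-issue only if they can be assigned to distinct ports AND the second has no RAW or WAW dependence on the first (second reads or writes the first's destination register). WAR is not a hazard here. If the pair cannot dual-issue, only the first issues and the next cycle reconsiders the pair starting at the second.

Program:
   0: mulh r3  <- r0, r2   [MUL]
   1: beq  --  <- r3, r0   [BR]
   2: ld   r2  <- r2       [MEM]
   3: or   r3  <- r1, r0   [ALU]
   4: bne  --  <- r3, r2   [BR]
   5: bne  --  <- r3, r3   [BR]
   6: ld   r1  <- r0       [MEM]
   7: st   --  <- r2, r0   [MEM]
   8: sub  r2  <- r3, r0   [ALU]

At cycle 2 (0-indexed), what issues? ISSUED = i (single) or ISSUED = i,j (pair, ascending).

[0] i0  mulh  -- no-port MUL/BR
[1] i1,i2  beq ld  -- dual
[2] i3  or  -- RAW r3
[3] i4  bne  -- no-port BR/BR
[4] i5,i6  bne ld  -- dual
[5] i7,i8  st sub  -- dual

ISSUED = 3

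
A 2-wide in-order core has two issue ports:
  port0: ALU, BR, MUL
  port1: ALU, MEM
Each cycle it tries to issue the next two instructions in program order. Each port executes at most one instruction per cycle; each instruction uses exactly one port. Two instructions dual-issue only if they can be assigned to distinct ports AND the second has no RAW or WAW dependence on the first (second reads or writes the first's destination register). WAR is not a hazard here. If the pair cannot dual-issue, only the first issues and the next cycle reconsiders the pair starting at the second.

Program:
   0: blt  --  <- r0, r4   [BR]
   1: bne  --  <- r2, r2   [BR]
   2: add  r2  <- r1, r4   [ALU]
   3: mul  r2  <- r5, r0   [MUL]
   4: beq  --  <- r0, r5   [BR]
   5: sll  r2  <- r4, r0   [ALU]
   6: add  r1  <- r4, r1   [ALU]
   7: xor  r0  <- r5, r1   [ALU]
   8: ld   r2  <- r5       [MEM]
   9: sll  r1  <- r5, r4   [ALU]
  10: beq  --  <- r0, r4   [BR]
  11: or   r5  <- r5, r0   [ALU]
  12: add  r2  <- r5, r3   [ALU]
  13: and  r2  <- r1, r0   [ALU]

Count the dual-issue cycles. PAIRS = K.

PAIRS = 4

  cy0 -> i0 (blt) no-port BR/BR
  cy1 -> i1/i2 (bne add) pair
  cy2 -> i3 (mul) no-port MUL/BR
  cy3 -> i4/i5 (beq sll) pair
  cy4 -> i6 (add) RAW r1
  cy5 -> i7/i8 (xor ld) pair
  cy6 -> i9/i10 (sll beq) pair
  cy7 -> i11 (or) RAW r5
  cy8 -> i12 (add) WAW r2
  cy9 -> i13 (and) tail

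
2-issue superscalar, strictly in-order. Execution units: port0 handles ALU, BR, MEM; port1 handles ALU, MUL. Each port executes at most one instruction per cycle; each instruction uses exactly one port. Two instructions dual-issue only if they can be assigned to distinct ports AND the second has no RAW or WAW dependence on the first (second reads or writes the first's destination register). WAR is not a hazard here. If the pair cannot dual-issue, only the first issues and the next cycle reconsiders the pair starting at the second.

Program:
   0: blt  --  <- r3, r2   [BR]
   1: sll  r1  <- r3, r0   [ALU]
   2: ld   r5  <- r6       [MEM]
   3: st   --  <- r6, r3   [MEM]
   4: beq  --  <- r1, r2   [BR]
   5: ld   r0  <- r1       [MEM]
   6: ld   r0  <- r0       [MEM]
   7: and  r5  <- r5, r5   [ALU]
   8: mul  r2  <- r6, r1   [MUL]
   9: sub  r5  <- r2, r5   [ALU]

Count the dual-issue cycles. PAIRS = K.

PAIRS = 2

[0] i0/i1  blt.BR/sll.ALU  -- pair
[1] i2  ld.MEM  -- no-port MEM/MEM
[2] i3  st.MEM  -- no-port MEM/BR
[3] i4  beq.BR  -- no-port BR/MEM
[4] i5  ld.MEM  -- no-port MEM/MEM
[5] i6/i7  ld.MEM/and.ALU  -- pair
[6] i8  mul.MUL  -- RAW r2
[7] i9  sub.ALU  -- tail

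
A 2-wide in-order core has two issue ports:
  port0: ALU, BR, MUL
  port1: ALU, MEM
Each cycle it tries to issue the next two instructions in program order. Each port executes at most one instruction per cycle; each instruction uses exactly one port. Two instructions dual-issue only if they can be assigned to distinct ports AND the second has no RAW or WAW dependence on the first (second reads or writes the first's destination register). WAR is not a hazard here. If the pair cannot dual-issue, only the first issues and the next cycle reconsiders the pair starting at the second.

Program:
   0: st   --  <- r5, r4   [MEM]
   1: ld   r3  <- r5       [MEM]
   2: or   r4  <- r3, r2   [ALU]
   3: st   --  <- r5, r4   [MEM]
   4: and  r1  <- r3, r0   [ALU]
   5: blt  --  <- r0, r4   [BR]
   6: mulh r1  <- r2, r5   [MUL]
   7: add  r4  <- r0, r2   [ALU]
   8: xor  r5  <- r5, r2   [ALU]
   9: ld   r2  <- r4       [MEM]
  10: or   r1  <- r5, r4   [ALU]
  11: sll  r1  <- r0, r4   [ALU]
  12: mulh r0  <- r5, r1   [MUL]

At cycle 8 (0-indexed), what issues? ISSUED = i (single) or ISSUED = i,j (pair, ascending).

ISSUED = 11

#0 head=0: st i0 no-port MEM/MEM
#1 head=1: ld i1 RAW r3
#2 head=2: or i2 RAW r4
#3 head=3: st+and i3/i4 dual
#4 head=5: blt i5 no-port BR/MUL
#5 head=6: mulh+add i6/i7 dual
#6 head=8: xor+ld i8/i9 dual
#7 head=10: or i10 WAW r1
#8 head=11: sll i11 RAW r1
#9 head=12: mulh i12 tail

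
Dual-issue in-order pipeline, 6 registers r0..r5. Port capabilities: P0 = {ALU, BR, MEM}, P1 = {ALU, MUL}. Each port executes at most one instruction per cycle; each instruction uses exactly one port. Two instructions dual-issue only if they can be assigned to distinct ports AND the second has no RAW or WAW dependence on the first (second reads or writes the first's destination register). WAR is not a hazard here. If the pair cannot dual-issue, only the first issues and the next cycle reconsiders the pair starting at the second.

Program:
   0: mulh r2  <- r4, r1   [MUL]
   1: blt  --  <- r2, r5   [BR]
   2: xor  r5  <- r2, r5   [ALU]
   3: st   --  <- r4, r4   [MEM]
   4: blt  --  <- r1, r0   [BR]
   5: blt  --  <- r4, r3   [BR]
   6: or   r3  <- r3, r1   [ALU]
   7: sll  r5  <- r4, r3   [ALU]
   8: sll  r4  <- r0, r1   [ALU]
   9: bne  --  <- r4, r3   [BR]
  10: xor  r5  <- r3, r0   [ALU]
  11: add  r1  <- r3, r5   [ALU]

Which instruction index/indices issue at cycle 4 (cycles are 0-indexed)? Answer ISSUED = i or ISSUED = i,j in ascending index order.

t=0 i0:mulh.MUL ; RAW r2
t=1 i1&i2:blt.BR/xor.ALU ; dual
t=2 i3:st.MEM ; no-port MEM/BR
t=3 i4:blt.BR ; no-port BR/BR
t=4 i5&i6:blt.BR/or.ALU ; dual
t=5 i7&i8:sll.ALU/sll.ALU ; dual
t=6 i9&i10:bne.BR/xor.ALU ; dual
t=7 i11:add.ALU ; tail

ISSUED = 5,6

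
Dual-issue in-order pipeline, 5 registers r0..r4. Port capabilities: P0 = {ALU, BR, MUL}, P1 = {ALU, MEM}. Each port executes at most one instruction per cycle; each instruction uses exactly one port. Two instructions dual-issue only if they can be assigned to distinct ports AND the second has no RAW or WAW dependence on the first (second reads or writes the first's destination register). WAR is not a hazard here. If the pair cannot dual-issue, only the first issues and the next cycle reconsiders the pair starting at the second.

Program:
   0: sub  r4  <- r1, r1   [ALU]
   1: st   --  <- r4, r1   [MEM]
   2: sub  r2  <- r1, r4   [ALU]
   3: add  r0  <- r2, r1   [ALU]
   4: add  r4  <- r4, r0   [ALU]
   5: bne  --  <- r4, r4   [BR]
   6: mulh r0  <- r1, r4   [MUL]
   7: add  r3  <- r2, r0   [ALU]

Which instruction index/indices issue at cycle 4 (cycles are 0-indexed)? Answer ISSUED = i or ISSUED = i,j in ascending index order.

[0] i0  sub  -- RAW r4
[1] i1+i2  st;sub  -- 2-wide
[2] i3  add  -- RAW r0
[3] i4  add  -- RAW r4
[4] i5  bne  -- no-port BR/MUL
[5] i6  mulh  -- RAW r0
[6] i7  add  -- tail

ISSUED = 5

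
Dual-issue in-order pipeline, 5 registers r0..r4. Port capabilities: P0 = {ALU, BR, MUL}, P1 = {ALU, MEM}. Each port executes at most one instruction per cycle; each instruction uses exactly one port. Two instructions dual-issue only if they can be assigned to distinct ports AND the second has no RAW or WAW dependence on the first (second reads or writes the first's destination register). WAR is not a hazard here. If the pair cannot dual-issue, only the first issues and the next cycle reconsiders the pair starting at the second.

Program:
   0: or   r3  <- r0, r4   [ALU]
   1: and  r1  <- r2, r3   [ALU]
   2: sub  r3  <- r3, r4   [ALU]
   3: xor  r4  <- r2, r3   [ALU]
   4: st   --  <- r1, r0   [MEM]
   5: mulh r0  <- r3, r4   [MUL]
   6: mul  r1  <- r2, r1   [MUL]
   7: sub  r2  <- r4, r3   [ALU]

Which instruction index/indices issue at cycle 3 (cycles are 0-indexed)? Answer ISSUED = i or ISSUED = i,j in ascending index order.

t=0 i0:or.ALU ; RAW r3
t=1 i1/i2:and.ALU;sub.ALU ; dual
t=2 i3/i4:xor.ALU;st.MEM ; dual
t=3 i5:mulh.MUL ; no-port MUL/MUL
t=4 i6/i7:mul.MUL;sub.ALU ; dual

ISSUED = 5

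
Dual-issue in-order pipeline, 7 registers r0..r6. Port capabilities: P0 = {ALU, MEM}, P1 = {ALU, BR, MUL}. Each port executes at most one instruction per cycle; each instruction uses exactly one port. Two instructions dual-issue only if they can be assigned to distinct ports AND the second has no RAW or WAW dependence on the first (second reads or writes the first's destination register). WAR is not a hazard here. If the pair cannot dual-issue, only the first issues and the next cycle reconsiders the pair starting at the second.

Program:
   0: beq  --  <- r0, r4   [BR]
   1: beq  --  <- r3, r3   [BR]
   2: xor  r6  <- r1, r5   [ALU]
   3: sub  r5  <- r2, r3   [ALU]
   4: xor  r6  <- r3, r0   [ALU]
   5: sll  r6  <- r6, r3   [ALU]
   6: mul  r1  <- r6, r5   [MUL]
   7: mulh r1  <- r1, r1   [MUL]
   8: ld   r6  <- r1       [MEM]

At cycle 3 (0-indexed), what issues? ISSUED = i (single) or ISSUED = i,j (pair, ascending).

  cy0 -> i0 (beq) no-port BR/BR
  cy1 -> i1/i2 (beq+xor) pair
  cy2 -> i3/i4 (sub+xor) pair
  cy3 -> i5 (sll) RAW r6
  cy4 -> i6 (mul) no-port MUL/MUL
  cy5 -> i7 (mulh) RAW r1
  cy6 -> i8 (ld) tail

ISSUED = 5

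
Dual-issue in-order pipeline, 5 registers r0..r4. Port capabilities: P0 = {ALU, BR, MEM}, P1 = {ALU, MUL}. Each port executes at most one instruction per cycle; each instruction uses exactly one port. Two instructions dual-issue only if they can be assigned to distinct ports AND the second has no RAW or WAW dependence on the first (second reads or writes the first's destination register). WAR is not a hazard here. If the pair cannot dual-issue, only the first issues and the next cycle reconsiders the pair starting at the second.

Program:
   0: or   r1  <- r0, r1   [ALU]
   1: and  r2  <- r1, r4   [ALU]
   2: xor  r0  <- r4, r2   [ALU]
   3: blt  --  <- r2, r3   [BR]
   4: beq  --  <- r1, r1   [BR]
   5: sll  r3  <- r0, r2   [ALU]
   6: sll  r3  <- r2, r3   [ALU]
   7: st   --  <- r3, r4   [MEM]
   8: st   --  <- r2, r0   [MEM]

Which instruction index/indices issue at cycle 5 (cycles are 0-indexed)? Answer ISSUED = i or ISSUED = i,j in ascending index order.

t=0 i0:or.ALU ; RAW r1
t=1 i1:and.ALU ; RAW r2
t=2 i2/i3:xor.ALU blt.BR ; pair
t=3 i4/i5:beq.BR sll.ALU ; pair
t=4 i6:sll.ALU ; RAW r3
t=5 i7:st.MEM ; no-port MEM/MEM
t=6 i8:st.MEM ; tail

ISSUED = 7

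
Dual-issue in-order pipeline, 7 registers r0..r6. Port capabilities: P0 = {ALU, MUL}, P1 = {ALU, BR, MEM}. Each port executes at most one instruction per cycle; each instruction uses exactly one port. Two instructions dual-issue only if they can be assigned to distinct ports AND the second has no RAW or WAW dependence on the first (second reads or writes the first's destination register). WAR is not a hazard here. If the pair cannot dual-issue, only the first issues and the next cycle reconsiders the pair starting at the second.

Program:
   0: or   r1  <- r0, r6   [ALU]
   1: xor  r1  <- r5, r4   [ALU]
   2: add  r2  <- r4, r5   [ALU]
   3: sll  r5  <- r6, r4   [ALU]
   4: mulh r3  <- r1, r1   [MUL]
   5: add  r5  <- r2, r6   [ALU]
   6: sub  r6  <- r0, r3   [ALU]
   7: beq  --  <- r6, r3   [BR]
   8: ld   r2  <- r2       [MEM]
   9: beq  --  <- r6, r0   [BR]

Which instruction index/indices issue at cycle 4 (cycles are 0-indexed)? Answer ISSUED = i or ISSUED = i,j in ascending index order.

ISSUED = 7

c0: i0 or.ALU  WAW r1
c1: i1+i2 xor.ALU;add.ALU  pair
c2: i3+i4 sll.ALU;mulh.MUL  pair
c3: i5+i6 add.ALU;sub.ALU  pair
c4: i7 beq.BR  no-port BR/MEM
c5: i8 ld.MEM  no-port MEM/BR
c6: i9 beq.BR  tail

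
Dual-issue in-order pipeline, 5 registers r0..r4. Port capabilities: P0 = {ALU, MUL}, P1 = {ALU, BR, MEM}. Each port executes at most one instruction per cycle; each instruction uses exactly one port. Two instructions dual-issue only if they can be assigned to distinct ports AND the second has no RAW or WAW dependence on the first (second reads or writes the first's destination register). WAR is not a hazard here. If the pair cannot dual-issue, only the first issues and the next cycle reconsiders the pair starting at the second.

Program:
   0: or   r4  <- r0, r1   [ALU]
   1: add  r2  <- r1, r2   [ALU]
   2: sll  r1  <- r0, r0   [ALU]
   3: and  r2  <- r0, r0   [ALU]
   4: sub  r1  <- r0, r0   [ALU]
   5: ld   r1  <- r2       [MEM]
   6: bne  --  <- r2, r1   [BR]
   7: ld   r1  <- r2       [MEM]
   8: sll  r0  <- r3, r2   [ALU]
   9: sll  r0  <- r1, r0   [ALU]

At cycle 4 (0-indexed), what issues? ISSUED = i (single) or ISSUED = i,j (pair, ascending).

ISSUED = 6

[0] i0+i1  or.ALU add.ALU  -- dual
[1] i2+i3  sll.ALU and.ALU  -- dual
[2] i4  sub.ALU  -- WAW r1
[3] i5  ld.MEM  -- no-port MEM/BR
[4] i6  bne.BR  -- no-port BR/MEM
[5] i7+i8  ld.MEM sll.ALU  -- dual
[6] i9  sll.ALU  -- tail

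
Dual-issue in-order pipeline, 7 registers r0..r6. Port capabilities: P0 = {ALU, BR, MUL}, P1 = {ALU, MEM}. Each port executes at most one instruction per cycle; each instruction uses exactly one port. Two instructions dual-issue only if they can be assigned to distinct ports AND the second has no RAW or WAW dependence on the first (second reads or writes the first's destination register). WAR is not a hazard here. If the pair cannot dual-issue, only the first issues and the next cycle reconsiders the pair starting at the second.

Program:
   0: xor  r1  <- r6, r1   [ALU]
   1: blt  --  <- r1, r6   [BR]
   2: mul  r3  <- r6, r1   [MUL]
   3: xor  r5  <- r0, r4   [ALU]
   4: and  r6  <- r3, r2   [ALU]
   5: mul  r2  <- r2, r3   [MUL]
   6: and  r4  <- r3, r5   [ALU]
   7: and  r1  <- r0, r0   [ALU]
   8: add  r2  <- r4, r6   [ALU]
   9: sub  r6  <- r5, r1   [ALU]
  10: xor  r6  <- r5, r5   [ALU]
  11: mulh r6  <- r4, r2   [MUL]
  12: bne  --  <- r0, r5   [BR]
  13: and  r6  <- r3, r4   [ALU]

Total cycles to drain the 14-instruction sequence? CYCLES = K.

c0: i0 xor  RAW r1
c1: i1 blt  no-port BR/MUL
c2: i2&i3 mul/xor  dual
c3: i4&i5 and/mul  dual
c4: i6&i7 and/and  dual
c5: i8&i9 add/sub  dual
c6: i10 xor  WAW r6
c7: i11 mulh  no-port MUL/BR
c8: i12&i13 bne/and  dual

CYCLES = 9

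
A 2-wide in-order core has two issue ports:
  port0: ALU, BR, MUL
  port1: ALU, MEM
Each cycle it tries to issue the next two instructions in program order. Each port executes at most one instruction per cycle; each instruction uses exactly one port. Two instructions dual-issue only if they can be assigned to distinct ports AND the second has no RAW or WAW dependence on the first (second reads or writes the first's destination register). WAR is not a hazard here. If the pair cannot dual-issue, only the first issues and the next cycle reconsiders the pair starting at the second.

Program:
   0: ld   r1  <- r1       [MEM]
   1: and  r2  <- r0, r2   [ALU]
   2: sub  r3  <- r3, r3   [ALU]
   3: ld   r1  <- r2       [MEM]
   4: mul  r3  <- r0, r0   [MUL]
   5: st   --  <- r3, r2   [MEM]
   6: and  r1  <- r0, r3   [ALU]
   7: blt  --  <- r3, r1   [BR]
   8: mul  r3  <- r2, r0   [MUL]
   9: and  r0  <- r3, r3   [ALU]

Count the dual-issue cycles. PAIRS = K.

0. ld;and @i0+i1  | dual
1. sub;ld @i2+i3  | dual
2. mul @i4  | RAW r3
3. st;and @i5+i6  | dual
4. blt @i7  | no-port BR/MUL
5. mul @i8  | RAW r3
6. and @i9  | tail

PAIRS = 3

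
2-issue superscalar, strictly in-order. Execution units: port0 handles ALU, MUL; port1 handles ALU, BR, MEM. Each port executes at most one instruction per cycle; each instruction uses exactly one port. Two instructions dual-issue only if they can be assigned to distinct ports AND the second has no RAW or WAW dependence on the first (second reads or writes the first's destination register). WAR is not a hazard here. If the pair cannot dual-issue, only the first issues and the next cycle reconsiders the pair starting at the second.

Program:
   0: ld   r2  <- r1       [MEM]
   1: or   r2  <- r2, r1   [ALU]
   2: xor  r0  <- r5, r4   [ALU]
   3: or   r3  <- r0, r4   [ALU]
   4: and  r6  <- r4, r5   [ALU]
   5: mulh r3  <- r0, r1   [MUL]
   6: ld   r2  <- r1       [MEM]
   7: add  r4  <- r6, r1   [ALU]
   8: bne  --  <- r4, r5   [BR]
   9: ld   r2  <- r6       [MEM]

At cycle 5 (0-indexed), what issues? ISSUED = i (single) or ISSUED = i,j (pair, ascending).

c0: i0 ld.MEM  RAW+WAW r2
c1: i1+i2 or.ALU;xor.ALU  pair
c2: i3+i4 or.ALU;and.ALU  pair
c3: i5+i6 mulh.MUL;ld.MEM  pair
c4: i7 add.ALU  RAW r4
c5: i8 bne.BR  no-port BR/MEM
c6: i9 ld.MEM  tail

ISSUED = 8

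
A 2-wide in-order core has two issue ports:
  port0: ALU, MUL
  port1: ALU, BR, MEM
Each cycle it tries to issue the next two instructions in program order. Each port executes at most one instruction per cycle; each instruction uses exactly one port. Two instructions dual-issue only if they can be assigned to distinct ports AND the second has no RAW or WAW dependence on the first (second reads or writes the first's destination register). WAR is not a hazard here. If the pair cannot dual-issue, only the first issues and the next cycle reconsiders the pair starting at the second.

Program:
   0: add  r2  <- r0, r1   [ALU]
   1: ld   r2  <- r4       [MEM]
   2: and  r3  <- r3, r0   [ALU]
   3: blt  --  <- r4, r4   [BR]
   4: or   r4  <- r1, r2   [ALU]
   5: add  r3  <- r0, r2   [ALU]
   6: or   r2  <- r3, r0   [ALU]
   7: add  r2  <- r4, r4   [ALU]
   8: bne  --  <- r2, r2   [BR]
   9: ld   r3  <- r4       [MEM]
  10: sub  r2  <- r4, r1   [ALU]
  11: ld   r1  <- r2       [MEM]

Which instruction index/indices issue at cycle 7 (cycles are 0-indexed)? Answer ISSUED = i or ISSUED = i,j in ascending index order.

ISSUED = 9,10

#0 head=0: add.ALU i0 WAW r2
#1 head=1: ld.MEM and.ALU i1&i2 pair
#2 head=3: blt.BR or.ALU i3&i4 pair
#3 head=5: add.ALU i5 RAW r3
#4 head=6: or.ALU i6 WAW r2
#5 head=7: add.ALU i7 RAW r2
#6 head=8: bne.BR i8 no-port BR/MEM
#7 head=9: ld.MEM sub.ALU i9&i10 pair
#8 head=11: ld.MEM i11 tail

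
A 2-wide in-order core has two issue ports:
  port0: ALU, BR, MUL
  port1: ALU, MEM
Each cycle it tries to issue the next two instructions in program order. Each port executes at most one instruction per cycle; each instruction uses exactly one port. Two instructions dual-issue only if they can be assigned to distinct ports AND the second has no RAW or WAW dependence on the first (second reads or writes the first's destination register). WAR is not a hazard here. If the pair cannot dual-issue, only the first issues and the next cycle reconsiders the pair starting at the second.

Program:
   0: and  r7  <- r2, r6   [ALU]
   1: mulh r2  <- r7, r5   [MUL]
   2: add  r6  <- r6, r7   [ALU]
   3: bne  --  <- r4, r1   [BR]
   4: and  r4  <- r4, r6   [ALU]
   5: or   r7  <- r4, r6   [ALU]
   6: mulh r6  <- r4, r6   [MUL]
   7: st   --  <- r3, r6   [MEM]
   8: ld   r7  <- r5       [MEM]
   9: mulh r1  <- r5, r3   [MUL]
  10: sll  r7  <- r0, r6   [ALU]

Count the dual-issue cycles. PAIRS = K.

c0: i0 and  RAW r7
c1: i1+i2 mulh add  pair
c2: i3+i4 bne and  pair
c3: i5+i6 or mulh  pair
c4: i7 st  no-port MEM/MEM
c5: i8+i9 ld mulh  pair
c6: i10 sll  tail

PAIRS = 4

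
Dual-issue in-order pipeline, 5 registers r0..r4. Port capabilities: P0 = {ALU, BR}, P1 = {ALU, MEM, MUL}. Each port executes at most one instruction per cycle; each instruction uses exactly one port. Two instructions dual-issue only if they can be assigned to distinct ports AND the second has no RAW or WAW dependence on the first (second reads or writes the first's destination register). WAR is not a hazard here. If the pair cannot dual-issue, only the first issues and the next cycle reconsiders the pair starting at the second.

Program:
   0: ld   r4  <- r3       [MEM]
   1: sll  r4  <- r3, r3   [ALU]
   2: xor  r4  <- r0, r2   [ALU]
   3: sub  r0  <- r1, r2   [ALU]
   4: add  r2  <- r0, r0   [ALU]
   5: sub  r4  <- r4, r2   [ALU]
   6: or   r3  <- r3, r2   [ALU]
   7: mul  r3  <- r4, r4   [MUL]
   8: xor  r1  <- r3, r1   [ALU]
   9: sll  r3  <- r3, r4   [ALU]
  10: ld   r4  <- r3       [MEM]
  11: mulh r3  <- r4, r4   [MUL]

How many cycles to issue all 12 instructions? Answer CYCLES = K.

CYCLES = 9

0. ld.MEM @i0  | WAW r4
1. sll.ALU @i1  | WAW r4
2. xor.ALU sub.ALU @i2&i3  | pair
3. add.ALU @i4  | RAW r2
4. sub.ALU or.ALU @i5&i6  | pair
5. mul.MUL @i7  | RAW r3
6. xor.ALU sll.ALU @i8&i9  | pair
7. ld.MEM @i10  | no-port MEM/MUL
8. mulh.MUL @i11  | tail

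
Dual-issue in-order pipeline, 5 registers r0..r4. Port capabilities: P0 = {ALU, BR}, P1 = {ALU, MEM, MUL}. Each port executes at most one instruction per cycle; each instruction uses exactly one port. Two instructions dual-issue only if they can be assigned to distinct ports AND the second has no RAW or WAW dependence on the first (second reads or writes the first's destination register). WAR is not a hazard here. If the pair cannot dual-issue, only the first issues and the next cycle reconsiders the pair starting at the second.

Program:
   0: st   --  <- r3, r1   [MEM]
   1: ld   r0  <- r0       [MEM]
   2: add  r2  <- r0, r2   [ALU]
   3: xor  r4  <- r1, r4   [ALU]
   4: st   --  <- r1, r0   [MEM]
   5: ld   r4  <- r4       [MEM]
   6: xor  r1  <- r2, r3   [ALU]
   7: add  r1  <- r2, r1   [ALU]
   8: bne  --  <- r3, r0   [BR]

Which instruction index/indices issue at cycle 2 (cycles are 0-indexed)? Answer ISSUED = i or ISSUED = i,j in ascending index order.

ISSUED = 2,3

[0] i0  st.MEM  -- no-port MEM/MEM
[1] i1  ld.MEM  -- RAW r0
[2] i2&i3  add.ALU;xor.ALU  -- pair
[3] i4  st.MEM  -- no-port MEM/MEM
[4] i5&i6  ld.MEM;xor.ALU  -- pair
[5] i7&i8  add.ALU;bne.BR  -- pair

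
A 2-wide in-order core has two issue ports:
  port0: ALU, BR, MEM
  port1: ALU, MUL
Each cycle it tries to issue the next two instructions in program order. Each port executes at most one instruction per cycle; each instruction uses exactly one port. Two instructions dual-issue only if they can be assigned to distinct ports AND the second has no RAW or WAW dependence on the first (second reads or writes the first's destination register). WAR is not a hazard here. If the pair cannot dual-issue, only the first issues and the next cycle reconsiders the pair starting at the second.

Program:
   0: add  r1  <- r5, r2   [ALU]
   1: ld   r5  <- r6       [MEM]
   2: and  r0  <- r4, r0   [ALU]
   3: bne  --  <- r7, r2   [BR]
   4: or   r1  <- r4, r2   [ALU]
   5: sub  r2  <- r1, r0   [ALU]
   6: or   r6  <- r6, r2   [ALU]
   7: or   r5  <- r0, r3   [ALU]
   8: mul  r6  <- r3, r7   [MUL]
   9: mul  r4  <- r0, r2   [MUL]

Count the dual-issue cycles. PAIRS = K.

PAIRS = 3

t=0 i0,i1:add.ALU/ld.MEM ; pair
t=1 i2,i3:and.ALU/bne.BR ; pair
t=2 i4:or.ALU ; RAW r1
t=3 i5:sub.ALU ; RAW r2
t=4 i6,i7:or.ALU/or.ALU ; pair
t=5 i8:mul.MUL ; no-port MUL/MUL
t=6 i9:mul.MUL ; tail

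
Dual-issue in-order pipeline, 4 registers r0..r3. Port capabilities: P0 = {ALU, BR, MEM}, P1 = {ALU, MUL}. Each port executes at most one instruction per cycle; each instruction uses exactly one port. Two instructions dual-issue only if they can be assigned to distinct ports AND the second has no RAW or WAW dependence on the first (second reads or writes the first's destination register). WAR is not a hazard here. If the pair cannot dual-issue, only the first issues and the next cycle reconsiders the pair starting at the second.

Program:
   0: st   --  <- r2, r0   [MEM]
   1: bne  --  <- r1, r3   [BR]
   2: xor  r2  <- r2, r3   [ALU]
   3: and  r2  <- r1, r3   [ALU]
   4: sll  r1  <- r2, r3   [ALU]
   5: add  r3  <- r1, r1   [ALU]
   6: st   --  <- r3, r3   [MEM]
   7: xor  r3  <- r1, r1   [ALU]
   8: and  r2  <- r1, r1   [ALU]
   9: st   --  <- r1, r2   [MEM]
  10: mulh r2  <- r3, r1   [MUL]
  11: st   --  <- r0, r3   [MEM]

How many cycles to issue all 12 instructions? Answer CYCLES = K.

0. st.MEM @i0  | no-port MEM/BR
1. bne.BR;xor.ALU @i1,i2  | 2-wide
2. and.ALU @i3  | RAW r2
3. sll.ALU @i4  | RAW r1
4. add.ALU @i5  | RAW r3
5. st.MEM;xor.ALU @i6,i7  | 2-wide
6. and.ALU @i8  | RAW r2
7. st.MEM;mulh.MUL @i9,i10  | 2-wide
8. st.MEM @i11  | tail

CYCLES = 9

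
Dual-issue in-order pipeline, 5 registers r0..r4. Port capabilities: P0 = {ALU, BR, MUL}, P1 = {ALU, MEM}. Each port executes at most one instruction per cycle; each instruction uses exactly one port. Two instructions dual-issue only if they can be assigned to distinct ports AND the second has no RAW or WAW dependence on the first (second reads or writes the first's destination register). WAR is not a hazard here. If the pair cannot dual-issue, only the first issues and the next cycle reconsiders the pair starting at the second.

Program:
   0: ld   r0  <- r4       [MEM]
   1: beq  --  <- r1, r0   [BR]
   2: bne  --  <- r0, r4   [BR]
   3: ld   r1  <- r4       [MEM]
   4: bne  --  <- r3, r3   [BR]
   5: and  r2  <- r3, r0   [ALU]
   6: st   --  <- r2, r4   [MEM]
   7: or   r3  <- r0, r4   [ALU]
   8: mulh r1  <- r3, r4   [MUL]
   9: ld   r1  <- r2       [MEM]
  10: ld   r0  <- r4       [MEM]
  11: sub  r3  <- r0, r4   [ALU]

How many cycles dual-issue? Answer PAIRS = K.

PAIRS = 3

  cy0 -> i0 (ld) RAW r0
  cy1 -> i1 (beq) no-port BR/BR
  cy2 -> i2+i3 (bne+ld) pair
  cy3 -> i4+i5 (bne+and) pair
  cy4 -> i6+i7 (st+or) pair
  cy5 -> i8 (mulh) WAW r1
  cy6 -> i9 (ld) no-port MEM/MEM
  cy7 -> i10 (ld) RAW r0
  cy8 -> i11 (sub) tail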